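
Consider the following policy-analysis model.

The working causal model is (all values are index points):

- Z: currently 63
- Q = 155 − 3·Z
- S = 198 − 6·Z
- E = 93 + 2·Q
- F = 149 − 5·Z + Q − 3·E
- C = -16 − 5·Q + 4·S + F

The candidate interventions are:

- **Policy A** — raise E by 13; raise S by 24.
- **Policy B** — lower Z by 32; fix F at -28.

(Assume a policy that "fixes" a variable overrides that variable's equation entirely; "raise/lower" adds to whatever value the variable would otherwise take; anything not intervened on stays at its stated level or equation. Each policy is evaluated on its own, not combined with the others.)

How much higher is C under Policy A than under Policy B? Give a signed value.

Policy A (E + 13, S + 24):
  Z = 63
  Q = 155 − 3·63 = -34
  S = 198 − 6·63 (+24 from intervention) = -156
  E = 93 + 2·(-34) (+13 from intervention) = 38
  F = 149 − 5·63 + (-34) − 3·38 = -314
  C = -16 − 5·(-34) + 4·(-156) + (-314) = -784
Policy B (Z − 32, F := -28):
  Z = 63 − 32 = 31
  Q = 155 − 3·31 = 62
  S = 198 − 6·31 = 12
  E = 93 + 2·62 = 217
  F = -28
  C = -16 − 5·62 + 4·12 + (-28) = -306
C: -784 − (-306) = -478

-478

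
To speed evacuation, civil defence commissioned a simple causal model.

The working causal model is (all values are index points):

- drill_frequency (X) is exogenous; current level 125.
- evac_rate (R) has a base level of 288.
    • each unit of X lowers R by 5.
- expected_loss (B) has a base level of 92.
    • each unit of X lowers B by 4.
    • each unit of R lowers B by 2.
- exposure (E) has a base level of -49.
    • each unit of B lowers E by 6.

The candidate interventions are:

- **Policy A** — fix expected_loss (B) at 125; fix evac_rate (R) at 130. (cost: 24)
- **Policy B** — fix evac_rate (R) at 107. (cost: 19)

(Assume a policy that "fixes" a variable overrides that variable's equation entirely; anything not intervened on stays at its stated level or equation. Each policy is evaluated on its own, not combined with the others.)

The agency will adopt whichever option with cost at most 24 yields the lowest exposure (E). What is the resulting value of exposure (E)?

-799

Policy A (B := 125, R := 130):
  X = 125
  R = 130
  B = 125
  E = -49 − 6·125 = -799
Policy B (R := 107):
  X = 125
  R = 107
  B = 92 − 4·125 − 2·107 = -622
  E = -49 − 6·(-622) = 3683
Comparing — Policy A: E=-799, Policy B: E=3683. Lowest is -799 (Policy A).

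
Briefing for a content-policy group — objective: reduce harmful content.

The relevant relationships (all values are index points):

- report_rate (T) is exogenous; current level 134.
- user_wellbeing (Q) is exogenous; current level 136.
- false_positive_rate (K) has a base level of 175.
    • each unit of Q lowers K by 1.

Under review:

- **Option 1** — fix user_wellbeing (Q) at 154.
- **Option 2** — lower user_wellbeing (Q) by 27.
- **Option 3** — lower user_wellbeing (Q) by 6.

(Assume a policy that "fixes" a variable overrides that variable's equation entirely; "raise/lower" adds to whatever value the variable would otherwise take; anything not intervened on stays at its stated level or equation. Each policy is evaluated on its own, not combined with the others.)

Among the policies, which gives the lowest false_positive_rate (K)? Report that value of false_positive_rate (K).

21

Option 1 (Q := 154):
  Q = 154
  K = 175 − 154 = 21
Option 2 (Q − 27):
  Q = 136 − 27 = 109
  K = 175 − 109 = 66
Option 3 (Q − 6):
  Q = 136 − 6 = 130
  K = 175 − 130 = 45
Comparing — Option 1: K=21, Option 2: K=66, Option 3: K=45. Lowest is 21 (Option 1).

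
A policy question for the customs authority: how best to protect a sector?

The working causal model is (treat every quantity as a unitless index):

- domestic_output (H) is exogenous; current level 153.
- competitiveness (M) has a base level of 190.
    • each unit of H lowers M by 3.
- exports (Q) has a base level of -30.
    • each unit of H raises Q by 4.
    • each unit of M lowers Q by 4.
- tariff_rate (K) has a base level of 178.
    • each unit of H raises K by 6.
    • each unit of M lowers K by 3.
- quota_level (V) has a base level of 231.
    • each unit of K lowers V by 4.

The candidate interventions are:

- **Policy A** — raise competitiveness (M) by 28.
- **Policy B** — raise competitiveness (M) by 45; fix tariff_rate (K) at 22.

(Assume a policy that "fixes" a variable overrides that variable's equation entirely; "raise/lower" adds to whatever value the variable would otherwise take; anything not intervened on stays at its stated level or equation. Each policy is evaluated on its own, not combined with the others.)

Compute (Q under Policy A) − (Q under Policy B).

68

Policy A (M + 28):
  H = 153
  M = 190 − 3·153 (+28 from intervention) = -241
  Q = -30 + 4·153 − 4·(-241) = 1546
Policy B (M + 45, K := 22):
  H = 153
  M = 190 − 3·153 (+45 from intervention) = -224
  Q = -30 + 4·153 − 4·(-224) = 1478
Q: 1546 − 1478 = 68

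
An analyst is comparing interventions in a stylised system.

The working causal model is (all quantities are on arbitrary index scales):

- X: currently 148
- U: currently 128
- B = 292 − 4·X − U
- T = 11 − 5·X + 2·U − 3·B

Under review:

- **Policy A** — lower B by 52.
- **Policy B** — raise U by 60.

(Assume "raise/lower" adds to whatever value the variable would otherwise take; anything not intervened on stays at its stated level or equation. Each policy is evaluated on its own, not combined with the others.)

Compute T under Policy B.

1111

Policy B (U + 60):
  X = 148
  U = 128 + 60 = 188
  B = 292 − 4·148 − 188 = -488
  T = 11 − 5·148 + 2·188 − 3·(-488) = 1111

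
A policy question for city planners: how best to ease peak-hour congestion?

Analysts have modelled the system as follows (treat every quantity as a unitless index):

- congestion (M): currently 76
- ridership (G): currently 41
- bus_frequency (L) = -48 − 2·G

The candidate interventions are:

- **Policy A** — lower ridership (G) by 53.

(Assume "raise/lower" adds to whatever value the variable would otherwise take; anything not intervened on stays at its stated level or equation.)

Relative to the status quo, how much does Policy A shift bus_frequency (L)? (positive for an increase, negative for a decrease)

106

Baseline:
  G = 41
  L = -48 − 2·41 = -130
Policy A (G − 53):
  G = 41 − 53 = -12
  L = -48 − 2·(-12) = -24
Change in L: -24 − (-130) = 106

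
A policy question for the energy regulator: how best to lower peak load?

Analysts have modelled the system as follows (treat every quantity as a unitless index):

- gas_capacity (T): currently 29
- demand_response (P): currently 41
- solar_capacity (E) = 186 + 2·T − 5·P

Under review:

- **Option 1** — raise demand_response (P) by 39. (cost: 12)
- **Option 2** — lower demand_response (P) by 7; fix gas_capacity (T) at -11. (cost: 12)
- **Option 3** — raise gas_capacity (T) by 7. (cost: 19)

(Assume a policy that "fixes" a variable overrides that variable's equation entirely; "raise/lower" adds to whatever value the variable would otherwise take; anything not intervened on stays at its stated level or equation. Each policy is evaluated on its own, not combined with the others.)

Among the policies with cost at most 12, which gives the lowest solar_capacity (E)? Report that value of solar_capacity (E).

-156

Option 1 (P + 39):
  T = 29
  P = 41 + 39 = 80
  E = 186 + 2·29 − 5·80 = -156
Option 2 (P − 7, T := -11):
  T = -11
  P = 41 − 7 = 34
  E = 186 + 2·(-11) − 5·34 = -6
Comparing — Option 1: E=-156, Option 2: E=-6. Lowest is -156 (Option 1).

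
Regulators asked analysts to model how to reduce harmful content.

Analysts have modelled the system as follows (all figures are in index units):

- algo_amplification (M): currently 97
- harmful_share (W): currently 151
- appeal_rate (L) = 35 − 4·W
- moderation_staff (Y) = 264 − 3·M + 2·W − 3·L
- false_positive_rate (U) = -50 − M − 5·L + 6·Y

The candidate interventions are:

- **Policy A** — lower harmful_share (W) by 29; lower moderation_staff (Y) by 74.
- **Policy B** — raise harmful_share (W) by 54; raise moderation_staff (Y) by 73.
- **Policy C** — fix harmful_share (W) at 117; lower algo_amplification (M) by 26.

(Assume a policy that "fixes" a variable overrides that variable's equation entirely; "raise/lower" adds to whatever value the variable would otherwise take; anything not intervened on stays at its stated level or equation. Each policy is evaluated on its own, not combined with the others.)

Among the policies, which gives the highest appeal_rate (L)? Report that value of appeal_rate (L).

-433

Policy A (W − 29, Y − 74):
  W = 151 − 29 = 122
  L = 35 − 4·122 = -453
Policy B (W + 54, Y + 73):
  W = 151 + 54 = 205
  L = 35 − 4·205 = -785
Policy C (W := 117, M − 26):
  W = 117
  L = 35 − 4·117 = -433
Comparing — Policy A: L=-453, Policy B: L=-785, Policy C: L=-433. Highest is -433 (Policy C).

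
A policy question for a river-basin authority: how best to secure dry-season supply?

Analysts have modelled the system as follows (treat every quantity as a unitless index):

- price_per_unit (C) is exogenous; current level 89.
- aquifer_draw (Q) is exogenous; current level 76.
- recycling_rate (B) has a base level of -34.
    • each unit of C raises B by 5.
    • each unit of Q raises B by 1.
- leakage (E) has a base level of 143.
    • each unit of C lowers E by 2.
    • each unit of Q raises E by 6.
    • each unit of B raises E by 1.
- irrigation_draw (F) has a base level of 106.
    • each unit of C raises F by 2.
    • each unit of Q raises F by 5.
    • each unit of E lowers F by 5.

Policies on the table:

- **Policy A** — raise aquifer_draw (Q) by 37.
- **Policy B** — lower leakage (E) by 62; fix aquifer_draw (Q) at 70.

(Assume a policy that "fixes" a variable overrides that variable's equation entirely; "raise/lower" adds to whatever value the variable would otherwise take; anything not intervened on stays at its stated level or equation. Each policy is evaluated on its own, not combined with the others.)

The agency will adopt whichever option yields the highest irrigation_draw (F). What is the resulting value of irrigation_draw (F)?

-3386

Policy A (Q + 37):
  C = 89
  Q = 76 + 37 = 113
  B = -34 + 5·89 + 113 = 524
  E = 143 − 2·89 + 6·113 + 524 = 1167
  F = 106 + 2·89 + 5·113 − 5·1167 = -4986
Policy B (E − 62, Q := 70):
  C = 89
  Q = 70
  B = -34 + 5·89 + 70 = 481
  E = 143 − 2·89 + 6·70 + 481 (−62 from intervention) = 804
  F = 106 + 2·89 + 5·70 − 5·804 = -3386
Comparing — Policy A: F=-4986, Policy B: F=-3386. Highest is -3386 (Policy B).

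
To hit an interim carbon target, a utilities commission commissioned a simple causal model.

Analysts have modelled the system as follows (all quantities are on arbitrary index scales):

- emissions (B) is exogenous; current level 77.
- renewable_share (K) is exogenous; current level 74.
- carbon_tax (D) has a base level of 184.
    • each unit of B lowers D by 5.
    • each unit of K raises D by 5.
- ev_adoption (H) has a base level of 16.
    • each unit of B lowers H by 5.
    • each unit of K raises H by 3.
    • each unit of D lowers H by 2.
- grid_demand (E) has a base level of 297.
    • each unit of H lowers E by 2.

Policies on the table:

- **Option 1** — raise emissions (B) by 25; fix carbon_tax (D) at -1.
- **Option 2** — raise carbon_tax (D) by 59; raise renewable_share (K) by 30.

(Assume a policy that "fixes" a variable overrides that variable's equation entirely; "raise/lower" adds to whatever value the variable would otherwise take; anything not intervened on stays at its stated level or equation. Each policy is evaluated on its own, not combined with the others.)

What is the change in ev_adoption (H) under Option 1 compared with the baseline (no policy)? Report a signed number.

Baseline:
  B = 77
  K = 74
  D = 184 − 5·77 + 5·74 = 169
  H = 16 − 5·77 + 3·74 − 2·169 = -485
Option 1 (B + 25, D := -1):
  B = 77 + 25 = 102
  K = 74
  D = -1
  H = 16 − 5·102 + 3·74 − 2·(-1) = -270
Change in H: -270 − (-485) = 215

215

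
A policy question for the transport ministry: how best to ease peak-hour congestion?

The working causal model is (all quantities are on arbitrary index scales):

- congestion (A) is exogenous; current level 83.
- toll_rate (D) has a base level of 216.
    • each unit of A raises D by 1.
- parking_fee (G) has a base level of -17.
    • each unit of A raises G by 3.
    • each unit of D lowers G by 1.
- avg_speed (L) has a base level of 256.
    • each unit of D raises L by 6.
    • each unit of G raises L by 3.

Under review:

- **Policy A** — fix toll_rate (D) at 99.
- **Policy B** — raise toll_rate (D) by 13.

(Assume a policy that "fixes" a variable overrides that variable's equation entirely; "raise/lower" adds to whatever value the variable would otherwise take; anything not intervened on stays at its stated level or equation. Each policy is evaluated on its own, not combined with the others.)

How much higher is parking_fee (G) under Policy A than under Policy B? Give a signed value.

Policy A (D := 99):
  A = 83
  D = 99
  G = -17 + 3·83 − 99 = 133
Policy B (D + 13):
  A = 83
  D = 216 + 83 (+13 from intervention) = 312
  G = -17 + 3·83 − 312 = -80
G: 133 − (-80) = 213

213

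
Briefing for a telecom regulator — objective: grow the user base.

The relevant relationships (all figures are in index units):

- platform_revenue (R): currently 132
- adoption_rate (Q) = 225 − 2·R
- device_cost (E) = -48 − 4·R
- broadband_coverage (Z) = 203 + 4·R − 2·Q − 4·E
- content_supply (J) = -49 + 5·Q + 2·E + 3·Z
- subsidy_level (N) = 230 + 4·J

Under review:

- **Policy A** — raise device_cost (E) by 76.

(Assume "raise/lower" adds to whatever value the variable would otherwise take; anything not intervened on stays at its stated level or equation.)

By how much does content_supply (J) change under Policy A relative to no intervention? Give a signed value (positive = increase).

Baseline:
  R = 132
  Q = 225 − 2·132 = -39
  E = -48 − 4·132 = -576
  Z = 203 + 4·132 − 2·(-39) − 4·(-576) = 3113
  J = -49 + 5·(-39) + 2·(-576) + 3·3113 = 7943
Policy A (E + 76):
  R = 132
  Q = 225 − 2·132 = -39
  E = -48 − 4·132 (+76 from intervention) = -500
  Z = 203 + 4·132 − 2·(-39) − 4·(-500) = 2809
  J = -49 + 5·(-39) + 2·(-500) + 3·2809 = 7183
Change in J: 7183 − 7943 = -760

-760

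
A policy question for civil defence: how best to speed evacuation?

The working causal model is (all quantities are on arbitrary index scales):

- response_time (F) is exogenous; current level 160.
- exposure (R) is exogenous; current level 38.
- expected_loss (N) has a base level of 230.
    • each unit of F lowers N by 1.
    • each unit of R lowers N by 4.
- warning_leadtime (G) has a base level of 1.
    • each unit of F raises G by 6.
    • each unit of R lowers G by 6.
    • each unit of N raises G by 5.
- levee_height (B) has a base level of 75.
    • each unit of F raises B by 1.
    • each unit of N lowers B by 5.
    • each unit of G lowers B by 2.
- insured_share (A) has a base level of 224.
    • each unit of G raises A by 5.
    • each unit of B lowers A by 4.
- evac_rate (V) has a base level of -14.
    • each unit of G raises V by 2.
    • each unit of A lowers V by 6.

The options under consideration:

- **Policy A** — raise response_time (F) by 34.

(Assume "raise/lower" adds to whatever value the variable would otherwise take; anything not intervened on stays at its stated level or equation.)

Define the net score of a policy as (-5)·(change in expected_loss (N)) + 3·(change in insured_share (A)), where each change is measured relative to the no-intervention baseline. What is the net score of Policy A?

-952

Baseline:
  F = 160
  R = 38
  N = 230 − 160 − 4·38 = -82
  G = 1 + 6·160 − 6·38 + 5·(-82) = 323
  B = 75 + 160 − 5·(-82) − 2·323 = -1
  A = 224 + 5·323 − 4·(-1) = 1843
Policy A (F + 34):
  F = 160 + 34 = 194
  R = 38
  N = 230 − 194 − 4·38 = -116
  G = 1 + 6·194 − 6·38 + 5·(-116) = 357
  B = 75 + 194 − 5·(-116) − 2·357 = 135
  A = 224 + 5·357 − 4·135 = 1469
ΔN = -116 − (-82) = -34; ΔA = 1469 − 1843 = -374
Score = (-5)·(-34) + 3·(-374) = -952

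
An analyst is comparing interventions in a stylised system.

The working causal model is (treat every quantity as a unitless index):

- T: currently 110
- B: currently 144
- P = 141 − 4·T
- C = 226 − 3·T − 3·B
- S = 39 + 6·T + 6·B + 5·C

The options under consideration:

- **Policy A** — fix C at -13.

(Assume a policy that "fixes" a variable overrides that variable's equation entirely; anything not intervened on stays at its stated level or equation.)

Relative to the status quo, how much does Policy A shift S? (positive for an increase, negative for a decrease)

Baseline:
  T = 110
  B = 144
  C = 226 − 3·110 − 3·144 = -536
  S = 39 + 6·110 + 6·144 + 5·(-536) = -1117
Policy A (C := -13):
  T = 110
  B = 144
  C = -13
  S = 39 + 6·110 + 6·144 + 5·(-13) = 1498
Change in S: 1498 − (-1117) = 2615

2615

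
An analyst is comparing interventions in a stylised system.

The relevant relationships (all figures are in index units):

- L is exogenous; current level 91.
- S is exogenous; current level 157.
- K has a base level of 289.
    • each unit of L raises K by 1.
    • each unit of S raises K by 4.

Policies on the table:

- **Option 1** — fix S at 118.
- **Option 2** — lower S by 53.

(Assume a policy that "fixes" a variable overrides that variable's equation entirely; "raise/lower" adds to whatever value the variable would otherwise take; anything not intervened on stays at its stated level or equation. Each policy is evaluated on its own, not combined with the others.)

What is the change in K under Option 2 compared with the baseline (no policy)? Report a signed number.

-212

Baseline:
  L = 91
  S = 157
  K = 289 + 91 + 4·157 = 1008
Option 2 (S − 53):
  L = 91
  S = 157 − 53 = 104
  K = 289 + 91 + 4·104 = 796
Change in K: 796 − 1008 = -212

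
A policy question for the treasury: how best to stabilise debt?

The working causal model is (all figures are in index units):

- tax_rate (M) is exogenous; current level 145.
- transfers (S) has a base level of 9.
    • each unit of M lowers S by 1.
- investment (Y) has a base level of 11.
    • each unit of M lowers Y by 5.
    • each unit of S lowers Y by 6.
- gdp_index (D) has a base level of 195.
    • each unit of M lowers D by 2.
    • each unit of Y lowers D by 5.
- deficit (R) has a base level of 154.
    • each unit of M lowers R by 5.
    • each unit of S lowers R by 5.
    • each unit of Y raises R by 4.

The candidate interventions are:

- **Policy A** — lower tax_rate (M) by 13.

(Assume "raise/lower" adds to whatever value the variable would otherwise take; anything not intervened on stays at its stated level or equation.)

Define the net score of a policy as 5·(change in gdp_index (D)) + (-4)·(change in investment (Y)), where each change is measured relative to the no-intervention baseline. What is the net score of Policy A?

507

Baseline:
  M = 145
  S = 9 − 145 = -136
  Y = 11 − 5·145 − 6·(-136) = 102
  D = 195 − 2·145 − 5·102 = -605
Policy A (M − 13):
  M = 145 − 13 = 132
  S = 9 − 132 = -123
  Y = 11 − 5·132 − 6·(-123) = 89
  D = 195 − 2·132 − 5·89 = -514
ΔD = -514 − (-605) = 91; ΔY = 89 − 102 = -13
Score = 5·91 + (-4)·(-13) = 507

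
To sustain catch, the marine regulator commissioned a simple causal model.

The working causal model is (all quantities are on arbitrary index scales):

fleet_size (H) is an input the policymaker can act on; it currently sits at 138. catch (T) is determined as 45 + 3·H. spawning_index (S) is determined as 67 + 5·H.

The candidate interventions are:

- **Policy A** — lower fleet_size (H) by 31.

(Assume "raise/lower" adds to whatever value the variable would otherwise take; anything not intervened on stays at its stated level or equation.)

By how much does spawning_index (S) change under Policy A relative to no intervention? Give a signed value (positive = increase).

-155

Baseline:
  H = 138
  S = 67 + 5·138 = 757
Policy A (H − 31):
  H = 138 − 31 = 107
  S = 67 + 5·107 = 602
Change in S: 602 − 757 = -155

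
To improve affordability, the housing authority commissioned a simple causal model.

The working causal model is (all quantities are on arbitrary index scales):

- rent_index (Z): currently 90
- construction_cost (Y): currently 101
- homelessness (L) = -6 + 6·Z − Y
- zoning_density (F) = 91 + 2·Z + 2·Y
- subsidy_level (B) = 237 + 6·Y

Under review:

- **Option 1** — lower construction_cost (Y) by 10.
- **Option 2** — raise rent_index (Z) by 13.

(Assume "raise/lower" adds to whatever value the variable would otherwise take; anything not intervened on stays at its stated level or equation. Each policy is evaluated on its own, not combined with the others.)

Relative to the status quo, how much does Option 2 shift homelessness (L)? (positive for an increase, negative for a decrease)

Baseline:
  Z = 90
  Y = 101
  L = -6 + 6·90 − 101 = 433
Option 2 (Z + 13):
  Z = 90 + 13 = 103
  Y = 101
  L = -6 + 6·103 − 101 = 511
Change in L: 511 − 433 = 78

78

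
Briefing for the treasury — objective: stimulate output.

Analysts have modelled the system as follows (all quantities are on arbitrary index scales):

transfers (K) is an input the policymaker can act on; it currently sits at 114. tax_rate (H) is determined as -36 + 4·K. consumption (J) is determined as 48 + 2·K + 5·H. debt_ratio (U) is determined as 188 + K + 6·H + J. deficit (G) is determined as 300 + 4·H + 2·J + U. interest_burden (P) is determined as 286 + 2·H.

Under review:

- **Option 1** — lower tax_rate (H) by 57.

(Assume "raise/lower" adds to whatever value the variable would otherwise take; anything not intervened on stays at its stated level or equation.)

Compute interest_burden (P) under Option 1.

Option 1 (H − 57):
  K = 114
  H = -36 + 4·114 (−57 from intervention) = 363
  P = 286 + 2·363 = 1012

1012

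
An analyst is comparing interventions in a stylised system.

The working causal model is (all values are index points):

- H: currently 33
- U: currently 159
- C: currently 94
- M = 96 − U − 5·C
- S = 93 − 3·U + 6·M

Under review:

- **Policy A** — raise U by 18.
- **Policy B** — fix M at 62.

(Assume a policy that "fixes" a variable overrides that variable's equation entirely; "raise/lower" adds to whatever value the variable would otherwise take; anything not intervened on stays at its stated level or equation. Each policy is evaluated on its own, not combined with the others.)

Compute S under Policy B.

-12

Policy B (M := 62):
  U = 159
  C = 94
  M = 62
  S = 93 − 3·159 + 6·62 = -12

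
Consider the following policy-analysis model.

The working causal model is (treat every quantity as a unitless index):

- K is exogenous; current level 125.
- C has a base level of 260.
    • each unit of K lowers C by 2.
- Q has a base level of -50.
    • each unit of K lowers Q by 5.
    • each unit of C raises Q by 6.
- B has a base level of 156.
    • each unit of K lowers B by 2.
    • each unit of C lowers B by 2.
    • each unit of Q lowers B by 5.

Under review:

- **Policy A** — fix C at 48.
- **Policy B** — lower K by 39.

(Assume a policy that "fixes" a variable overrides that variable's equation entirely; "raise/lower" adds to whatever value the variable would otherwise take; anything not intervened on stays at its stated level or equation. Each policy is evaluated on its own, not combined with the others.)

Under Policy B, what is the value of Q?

Policy B (K − 39):
  K = 125 − 39 = 86
  C = 260 − 2·86 = 88
  Q = -50 − 5·86 + 6·88 = 48

48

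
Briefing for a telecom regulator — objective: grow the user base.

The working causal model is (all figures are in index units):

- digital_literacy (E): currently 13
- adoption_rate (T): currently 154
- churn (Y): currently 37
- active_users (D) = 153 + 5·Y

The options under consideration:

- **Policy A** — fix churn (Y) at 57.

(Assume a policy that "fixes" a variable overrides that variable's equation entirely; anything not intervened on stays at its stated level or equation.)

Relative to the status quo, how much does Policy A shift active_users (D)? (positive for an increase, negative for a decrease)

Baseline:
  Y = 37
  D = 153 + 5·37 = 338
Policy A (Y := 57):
  Y = 57
  D = 153 + 5·57 = 438
Change in D: 438 − 338 = 100

100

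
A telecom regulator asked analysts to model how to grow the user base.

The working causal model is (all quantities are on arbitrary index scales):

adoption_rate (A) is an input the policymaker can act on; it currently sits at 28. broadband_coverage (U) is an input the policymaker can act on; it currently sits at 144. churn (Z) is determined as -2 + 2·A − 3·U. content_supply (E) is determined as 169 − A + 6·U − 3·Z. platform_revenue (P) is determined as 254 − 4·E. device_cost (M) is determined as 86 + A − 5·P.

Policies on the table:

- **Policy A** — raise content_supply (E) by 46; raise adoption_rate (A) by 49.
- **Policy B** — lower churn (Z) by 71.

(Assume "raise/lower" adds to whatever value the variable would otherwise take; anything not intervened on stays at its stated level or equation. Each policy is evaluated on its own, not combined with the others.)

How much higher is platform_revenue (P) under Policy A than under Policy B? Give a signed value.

2040

Policy A (E + 46, A + 49):
  A = 28 + 49 = 77
  U = 144
  Z = -2 + 2·77 − 3·144 = -280
  E = 169 − 77 + 6·144 − 3·(-280) (+46 from intervention) = 1842
  P = 254 − 4·1842 = -7114
Policy B (Z − 71):
  A = 28
  U = 144
  Z = -2 + 2·28 − 3·144 (−71 from intervention) = -449
  E = 169 − 28 + 6·144 − 3·(-449) = 2352
  P = 254 − 4·2352 = -9154
P: -7114 − (-9154) = 2040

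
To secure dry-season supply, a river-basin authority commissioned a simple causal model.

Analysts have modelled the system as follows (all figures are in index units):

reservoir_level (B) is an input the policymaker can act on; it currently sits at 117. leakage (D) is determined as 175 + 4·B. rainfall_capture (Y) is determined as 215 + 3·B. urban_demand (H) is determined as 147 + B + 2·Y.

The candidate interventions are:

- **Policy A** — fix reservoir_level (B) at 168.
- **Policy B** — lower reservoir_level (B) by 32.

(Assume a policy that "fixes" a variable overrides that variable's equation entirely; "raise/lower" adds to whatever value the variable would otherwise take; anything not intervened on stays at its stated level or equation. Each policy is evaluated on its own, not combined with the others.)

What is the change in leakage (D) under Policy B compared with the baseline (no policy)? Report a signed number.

-128

Baseline:
  B = 117
  D = 175 + 4·117 = 643
Policy B (B − 32):
  B = 117 − 32 = 85
  D = 175 + 4·85 = 515
Change in D: 515 − 643 = -128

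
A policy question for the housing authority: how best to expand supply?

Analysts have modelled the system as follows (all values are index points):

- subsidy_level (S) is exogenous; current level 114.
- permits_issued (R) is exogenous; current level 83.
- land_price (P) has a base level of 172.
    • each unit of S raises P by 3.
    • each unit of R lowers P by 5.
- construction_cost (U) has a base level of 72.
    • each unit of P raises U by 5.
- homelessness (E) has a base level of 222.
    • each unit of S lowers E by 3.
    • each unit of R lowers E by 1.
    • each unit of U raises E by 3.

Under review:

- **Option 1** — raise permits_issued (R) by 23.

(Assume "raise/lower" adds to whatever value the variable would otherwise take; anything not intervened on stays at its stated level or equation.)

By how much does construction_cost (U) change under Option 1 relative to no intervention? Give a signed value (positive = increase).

-575

Baseline:
  S = 114
  R = 83
  P = 172 + 3·114 − 5·83 = 99
  U = 72 + 5·99 = 567
Option 1 (R + 23):
  S = 114
  R = 83 + 23 = 106
  P = 172 + 3·114 − 5·106 = -16
  U = 72 + 5·(-16) = -8
Change in U: -8 − 567 = -575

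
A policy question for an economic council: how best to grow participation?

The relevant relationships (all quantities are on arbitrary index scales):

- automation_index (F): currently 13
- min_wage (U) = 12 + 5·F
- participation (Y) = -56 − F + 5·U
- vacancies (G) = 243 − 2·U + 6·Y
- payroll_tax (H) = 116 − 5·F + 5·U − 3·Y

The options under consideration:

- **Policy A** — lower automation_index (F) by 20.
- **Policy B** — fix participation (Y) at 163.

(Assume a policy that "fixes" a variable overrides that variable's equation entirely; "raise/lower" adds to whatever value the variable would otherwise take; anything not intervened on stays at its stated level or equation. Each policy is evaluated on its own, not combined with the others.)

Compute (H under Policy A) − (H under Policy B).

Policy A (F − 20):
  F = 13 − 20 = -7
  U = 12 + 5·(-7) = -23
  Y = -56 − (-7) + 5·(-23) = -164
  H = 116 − 5·(-7) + 5·(-23) − 3·(-164) = 528
Policy B (Y := 163):
  F = 13
  U = 12 + 5·13 = 77
  Y = 163
  H = 116 − 5·13 + 5·77 − 3·163 = -53
H: 528 − (-53) = 581

581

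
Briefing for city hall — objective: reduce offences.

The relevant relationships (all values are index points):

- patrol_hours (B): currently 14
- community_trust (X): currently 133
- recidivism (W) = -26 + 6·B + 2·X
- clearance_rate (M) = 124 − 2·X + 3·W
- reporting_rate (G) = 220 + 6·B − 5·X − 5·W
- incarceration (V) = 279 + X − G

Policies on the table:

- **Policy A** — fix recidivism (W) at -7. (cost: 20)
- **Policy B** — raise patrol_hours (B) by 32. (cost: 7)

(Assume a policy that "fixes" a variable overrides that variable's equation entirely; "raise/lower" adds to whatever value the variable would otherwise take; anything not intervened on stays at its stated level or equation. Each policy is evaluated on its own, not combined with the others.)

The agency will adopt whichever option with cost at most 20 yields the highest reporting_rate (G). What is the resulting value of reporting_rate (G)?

-326

Policy A (W := -7):
  B = 14
  X = 133
  W = -7
  G = 220 + 6·14 − 5·133 − 5·(-7) = -326
Policy B (B + 32):
  B = 14 + 32 = 46
  X = 133
  W = -26 + 6·46 + 2·133 = 516
  G = 220 + 6·46 − 5·133 − 5·516 = -2749
Comparing — Policy A: G=-326, Policy B: G=-2749. Highest is -326 (Policy A).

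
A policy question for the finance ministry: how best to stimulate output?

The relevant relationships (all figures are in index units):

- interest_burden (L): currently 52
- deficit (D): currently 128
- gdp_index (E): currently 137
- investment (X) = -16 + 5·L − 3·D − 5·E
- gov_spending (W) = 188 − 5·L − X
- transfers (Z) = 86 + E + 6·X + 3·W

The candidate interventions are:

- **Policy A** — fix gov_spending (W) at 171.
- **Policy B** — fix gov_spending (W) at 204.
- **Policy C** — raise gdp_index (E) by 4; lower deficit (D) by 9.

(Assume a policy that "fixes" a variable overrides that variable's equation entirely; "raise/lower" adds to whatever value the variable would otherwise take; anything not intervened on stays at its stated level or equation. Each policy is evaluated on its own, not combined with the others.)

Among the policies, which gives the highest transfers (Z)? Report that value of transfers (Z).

-2443

Policy A (W := 171):
  L = 52
  D = 128
  E = 137
  X = -16 + 5·52 − 3·128 − 5·137 = -825
  W = 171
  Z = 86 + 137 + 6·(-825) + 3·171 = -4214
Policy B (W := 204):
  L = 52
  D = 128
  E = 137
  X = -16 + 5·52 − 3·128 − 5·137 = -825
  W = 204
  Z = 86 + 137 + 6·(-825) + 3·204 = -4115
Policy C (E + 4, D − 9):
  L = 52
  D = 128 − 9 = 119
  E = 137 + 4 = 141
  X = -16 + 5·52 − 3·119 − 5·141 = -818
  W = 188 − 5·52 − (-818) = 746
  Z = 86 + 141 + 6·(-818) + 3·746 = -2443
Comparing — Policy A: Z=-4214, Policy B: Z=-4115, Policy C: Z=-2443. Highest is -2443 (Policy C).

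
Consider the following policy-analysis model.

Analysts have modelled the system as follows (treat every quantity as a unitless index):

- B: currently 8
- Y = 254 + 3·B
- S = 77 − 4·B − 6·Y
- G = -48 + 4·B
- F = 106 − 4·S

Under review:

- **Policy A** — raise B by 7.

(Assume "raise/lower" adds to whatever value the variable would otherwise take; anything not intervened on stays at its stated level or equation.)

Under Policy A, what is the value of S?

Policy A (B + 7):
  B = 8 + 7 = 15
  Y = 254 + 3·15 = 299
  S = 77 − 4·15 − 6·299 = -1777

-1777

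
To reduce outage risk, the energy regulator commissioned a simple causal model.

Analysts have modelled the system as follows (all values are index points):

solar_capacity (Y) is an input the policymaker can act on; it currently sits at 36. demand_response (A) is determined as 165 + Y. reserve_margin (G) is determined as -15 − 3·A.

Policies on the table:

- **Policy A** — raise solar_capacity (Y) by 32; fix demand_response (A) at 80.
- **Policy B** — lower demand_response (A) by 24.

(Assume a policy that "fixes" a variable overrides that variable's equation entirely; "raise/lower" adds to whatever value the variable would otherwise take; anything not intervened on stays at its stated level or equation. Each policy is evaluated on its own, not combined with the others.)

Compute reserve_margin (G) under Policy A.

-255

Policy A (Y + 32, A := 80):
  Y = 36 + 32 = 68
  A = 80
  G = -15 − 3·80 = -255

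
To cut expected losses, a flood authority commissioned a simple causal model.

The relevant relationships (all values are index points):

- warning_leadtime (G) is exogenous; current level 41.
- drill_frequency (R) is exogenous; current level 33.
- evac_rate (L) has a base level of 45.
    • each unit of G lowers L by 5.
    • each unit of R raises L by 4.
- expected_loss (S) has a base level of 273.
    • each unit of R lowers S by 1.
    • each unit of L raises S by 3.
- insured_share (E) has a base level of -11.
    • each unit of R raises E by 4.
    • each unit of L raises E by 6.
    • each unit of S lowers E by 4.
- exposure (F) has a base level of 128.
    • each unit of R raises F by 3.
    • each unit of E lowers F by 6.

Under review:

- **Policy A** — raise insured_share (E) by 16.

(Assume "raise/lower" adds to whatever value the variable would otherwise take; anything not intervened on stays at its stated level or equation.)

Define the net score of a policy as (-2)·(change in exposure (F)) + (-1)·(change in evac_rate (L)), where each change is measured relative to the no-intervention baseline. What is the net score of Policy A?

Baseline:
  G = 41
  R = 33
  L = 45 − 5·41 + 4·33 = -28
  S = 273 − 33 + 3·(-28) = 156
  E = -11 + 4·33 + 6·(-28) − 4·156 = -671
  F = 128 + 3·33 − 6·(-671) = 4253
Policy A (E + 16):
  G = 41
  R = 33
  L = 45 − 5·41 + 4·33 = -28
  S = 273 − 33 + 3·(-28) = 156
  E = -11 + 4·33 + 6·(-28) − 4·156 (+16 from intervention) = -655
  F = 128 + 3·33 − 6·(-655) = 4157
ΔF = 4157 − 4253 = -96; ΔL = -28 − (-28) = 0
Score = (-2)·(-96) + (-1)·0 = 192

192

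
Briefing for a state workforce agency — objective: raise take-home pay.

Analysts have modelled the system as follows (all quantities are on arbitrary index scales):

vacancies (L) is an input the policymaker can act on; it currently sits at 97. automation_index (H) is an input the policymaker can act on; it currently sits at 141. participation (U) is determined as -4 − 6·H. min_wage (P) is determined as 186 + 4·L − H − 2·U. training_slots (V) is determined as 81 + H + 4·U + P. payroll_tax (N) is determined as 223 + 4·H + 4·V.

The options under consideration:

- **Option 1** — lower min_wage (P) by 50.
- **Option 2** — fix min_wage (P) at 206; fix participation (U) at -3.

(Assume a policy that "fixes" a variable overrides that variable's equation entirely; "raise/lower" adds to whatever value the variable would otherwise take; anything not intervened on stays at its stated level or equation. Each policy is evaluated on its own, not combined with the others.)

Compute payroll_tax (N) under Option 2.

Option 2 (P := 206, U := -3):
  L = 97
  H = 141
  U = -3
  P = 206
  V = 81 + 141 + 4·(-3) + 206 = 416
  N = 223 + 4·141 + 4·416 = 2451

2451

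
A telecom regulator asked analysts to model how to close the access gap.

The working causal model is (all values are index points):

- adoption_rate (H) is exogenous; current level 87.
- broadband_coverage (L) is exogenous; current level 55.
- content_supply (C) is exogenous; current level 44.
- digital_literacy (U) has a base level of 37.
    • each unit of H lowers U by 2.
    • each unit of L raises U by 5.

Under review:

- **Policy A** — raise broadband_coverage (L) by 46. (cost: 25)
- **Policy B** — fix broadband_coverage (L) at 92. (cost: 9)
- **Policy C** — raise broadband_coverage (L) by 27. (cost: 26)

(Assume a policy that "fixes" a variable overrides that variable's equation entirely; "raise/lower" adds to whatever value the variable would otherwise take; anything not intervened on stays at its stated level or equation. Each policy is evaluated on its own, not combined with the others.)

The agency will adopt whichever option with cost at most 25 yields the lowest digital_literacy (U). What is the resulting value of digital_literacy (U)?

323

Policy A (L + 46):
  H = 87
  L = 55 + 46 = 101
  U = 37 − 2·87 + 5·101 = 368
Policy B (L := 92):
  H = 87
  L = 92
  U = 37 − 2·87 + 5·92 = 323
Comparing — Policy A: U=368, Policy B: U=323. Lowest is 323 (Policy B).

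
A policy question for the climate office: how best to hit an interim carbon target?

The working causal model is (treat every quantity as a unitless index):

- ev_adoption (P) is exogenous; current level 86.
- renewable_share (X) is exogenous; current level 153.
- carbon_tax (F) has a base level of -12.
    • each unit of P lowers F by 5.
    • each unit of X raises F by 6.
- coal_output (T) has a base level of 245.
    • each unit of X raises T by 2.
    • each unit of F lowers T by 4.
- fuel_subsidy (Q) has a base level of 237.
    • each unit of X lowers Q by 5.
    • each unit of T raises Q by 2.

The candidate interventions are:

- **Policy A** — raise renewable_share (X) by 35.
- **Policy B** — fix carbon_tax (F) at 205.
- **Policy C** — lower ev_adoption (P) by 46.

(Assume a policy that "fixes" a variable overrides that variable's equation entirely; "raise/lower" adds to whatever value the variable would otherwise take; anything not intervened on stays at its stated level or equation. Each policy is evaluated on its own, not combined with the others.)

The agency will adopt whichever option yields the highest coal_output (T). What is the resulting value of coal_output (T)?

Policy A (X + 35):
  P = 86
  X = 153 + 35 = 188
  F = -12 − 5·86 + 6·188 = 686
  T = 245 + 2·188 − 4·686 = -2123
Policy B (F := 205):
  P = 86
  X = 153
  F = 205
  T = 245 + 2·153 − 4·205 = -269
Policy C (P − 46):
  P = 86 − 46 = 40
  X = 153
  F = -12 − 5·40 + 6·153 = 706
  T = 245 + 2·153 − 4·706 = -2273
Comparing — Policy A: T=-2123, Policy B: T=-269, Policy C: T=-2273. Highest is -269 (Policy B).

-269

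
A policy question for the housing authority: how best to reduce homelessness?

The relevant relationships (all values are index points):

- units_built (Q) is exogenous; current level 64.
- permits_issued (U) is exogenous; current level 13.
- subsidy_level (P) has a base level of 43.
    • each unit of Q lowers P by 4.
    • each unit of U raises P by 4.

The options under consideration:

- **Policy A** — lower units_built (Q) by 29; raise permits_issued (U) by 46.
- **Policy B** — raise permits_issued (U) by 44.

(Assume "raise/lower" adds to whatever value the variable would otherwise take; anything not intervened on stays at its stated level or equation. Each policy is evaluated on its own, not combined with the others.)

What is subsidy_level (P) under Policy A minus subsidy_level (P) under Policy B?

Policy A (Q − 29, U + 46):
  Q = 64 − 29 = 35
  U = 13 + 46 = 59
  P = 43 − 4·35 + 4·59 = 139
Policy B (U + 44):
  Q = 64
  U = 13 + 44 = 57
  P = 43 − 4·64 + 4·57 = 15
P: 139 − 15 = 124

124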